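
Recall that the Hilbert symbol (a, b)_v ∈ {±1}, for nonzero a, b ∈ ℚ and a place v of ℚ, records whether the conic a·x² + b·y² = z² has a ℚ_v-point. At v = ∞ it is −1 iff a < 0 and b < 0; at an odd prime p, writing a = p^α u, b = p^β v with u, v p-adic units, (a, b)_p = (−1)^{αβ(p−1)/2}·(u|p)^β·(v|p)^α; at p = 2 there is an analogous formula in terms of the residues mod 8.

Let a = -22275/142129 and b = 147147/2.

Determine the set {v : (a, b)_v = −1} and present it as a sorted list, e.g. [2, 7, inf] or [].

(a, b) ≡ (-11, 6006) mod (ℚ^×)²; places V = {2, 3, 5, 7, 11, 13, 29, ∞}.
(a,b)_2: α=0, β=-1; u≡5, v≡3 (mod 8); ε(u)ε(v)=0·1, αω(v)=0·1, βω(u)=-1·1; sum ≡ 1  ⇒  -1.
(a,b)_7: α=0, u≡6; β=3, v≡1 (mod 7); (6|7)=-1, (1|7)=+1; sign (−1)^0·-1^3·+1^0 = -1.
(a,b)_5: α=2, u≡1; β=0, v≡1 (mod 5); (1|5)=+1, (1|5)=+1; sign (−1)^0·+1^0·+1^2 = +1.
(a,b)_∞: sgn(-11)=−, sgn(6006)=+, so +1.
(a,b)_3: α=4, u≡1; β=1, v≡1 (mod 3); (1|3)=+1, (1|3)=+1; sign (−1)^0·+1^1·+1^4 = +1.
(a,b)_29: α=-2, u≡18; β=0, v≡15 (mod 29); (18|29)=-1, (15|29)=-1; sign (−1)^0·-1^0·-1^-2 = +1.
(a,b)_11: α=1, u≡6; β=1, v≡6 (mod 11); (6|11)=-1, (6|11)=-1; sign (−1)^1·-1^1·-1^1 = -1.
(a,b)_13: α=-2, u≡8; β=1, v≡11 (mod 13); (8|13)=-1, (11|13)=-1; sign (−1)^0·-1^1·-1^-2 = -1.
(-11, 6006 / ℚ) ramifies at {2, 7, 11, 13}: a division algebra.

[2, 7, 11, 13]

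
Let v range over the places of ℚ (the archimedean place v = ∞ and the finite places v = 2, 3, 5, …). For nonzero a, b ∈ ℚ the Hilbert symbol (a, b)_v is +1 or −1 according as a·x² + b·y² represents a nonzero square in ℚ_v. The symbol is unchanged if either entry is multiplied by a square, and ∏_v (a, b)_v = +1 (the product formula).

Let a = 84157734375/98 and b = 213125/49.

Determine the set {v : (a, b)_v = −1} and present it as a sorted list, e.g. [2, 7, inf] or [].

[2, 3, 11, 31]

Mod squares: a ≡ 132990, b ≡ 341. Check v ∈ {∞, 2, 3, 5, 7, 11, 13, 31}.
v=13: a=13^1·(≡3), b=13^0·(≡12) mod 13; (3|13)=+1, (12|13)=+1; (−1)^{1·0·6}·(+1)^0·(+1)^1 = +1.
v=31: a=31^1·(≡29), b=31^1·(≡22) mod 31; (29|31)=-1, (22|31)=-1; (−1)^{1·1·15}·(-1)^1·(-1)^1 = -1.
v=∞: 132990 > 0 and 341 > 0  ⇒  (a,b)_∞ = +1.
v=7: a=7^-2·(≡4), b=7^-2·(≡3) mod 7; (4|7)=+1, (3|7)=-1; (−1)^{-2·-2·3}·(+1)^-2·(-1)^-2 = +1.
v=3: a=3^5·(≡2), b=3^0·(≡2) mod 3; (2|3)=-1, (2|3)=-1; (−1)^{5·0·1}·(-1)^0·(-1)^5 = -1.
v=11: a=11^1·(≡1), b=11^1·(≡3) mod 11; (1|11)=+1, (3|11)=+1; (−1)^{1·1·5}·(+1)^1·(+1)^1 = -1.
v=2: v_2(a)=-1, v_2(b)=0; units ≡ 7, 5 (mod 8); ε·ε+αω+βω = 1·0+-1·1+0·0 ≡ 1  ⇒  (a,b)_2 = -1.
v=5: a=5^7·(≡3), b=5^4·(≡4) mod 5; (3|5)=-1, (4|5)=+1; (−1)^{7·4·2}·(-1)^4·(+1)^7 = +1.
Ram(132990, 341) = {2, 3, 11, 31}; no ℚ_2-point on the conic.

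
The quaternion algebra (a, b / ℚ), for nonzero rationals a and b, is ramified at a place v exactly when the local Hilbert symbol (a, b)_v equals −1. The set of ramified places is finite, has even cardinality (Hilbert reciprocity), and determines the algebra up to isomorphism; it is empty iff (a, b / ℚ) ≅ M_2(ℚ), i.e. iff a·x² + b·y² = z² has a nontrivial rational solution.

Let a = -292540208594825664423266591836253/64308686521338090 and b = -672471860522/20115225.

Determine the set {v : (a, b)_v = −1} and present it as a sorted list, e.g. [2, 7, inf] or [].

[5, 7, 17, inf]

Mod squares: a ≡ -770, b ≡ -2618. Check v ∈ {∞, 2, 3, 5, 7, 11, 13, 17, 23, 31, 47}.
v=7: a=7^3·(≡1), b=7^1·(≡2) mod 7; (1|7)=+1, (2|7)=+1; (−1)^{3·1·3}·(+1)^1·(+1)^3 = -1.
v=11: a=11^9·(≡8), b=11^3·(≡5) mod 11; (8|11)=-1, (5|11)=+1; (−1)^{9·3·5}·(-1)^3·(+1)^9 = +1.
v=3: a=3^-2·(≡1), b=3^-2·(≡1) mod 3; (1|3)=+1, (1|3)=+1; (−1)^{-2·-2·1}·(+1)^-2·(+1)^-2 = +1.
v=13: a=13^-6·(≡4), b=13^-2·(≡11) mod 13; (4|13)=+1, (11|13)=-1; (−1)^{-6·-2·6}·(+1)^-2·(-1)^-6 = +1.
v=47: a=47^4·(≡38), b=47^2·(≡37) mod 47; (38|47)=-1, (37|47)=+1; (−1)^{4·2·23}·(-1)^2·(+1)^4 = +1.
v=∞: -770 < 0 and -2618 < 0  ⇒  (a,b)_∞ = -1.
v=5: a=5^-1·(≡4), b=5^-2·(≡2) mod 5; (4|5)=+1, (2|5)=-1; (−1)^{-1·-2·2}·(+1)^-2·(-1)^-1 = -1.
v=2: v_2(a)=-1, v_2(b)=1; units ≡ 7, 3 (mod 8); ε·ε+αω+βω = 1·1+-1·1+1·0 ≡ 0  ⇒  (a,b)_2 = +1.
v=17: a=17^4·(≡11), b=17^1·(≡2) mod 17; (11|17)=-1, (2|17)=+1; (−1)^{4·1·8}·(-1)^1·(+1)^4 = -1.
v=23: a=23^-6·(≡8), b=23^-2·(≡3) mod 23; (8|23)=+1, (3|23)=+1; (−1)^{-6·-2·11}·(+1)^-2·(+1)^-6 = +1.
v=31: a=31^6·(≡2), b=31^2·(≡17) mod 31; (2|31)=+1, (17|31)=-1; (−1)^{6·2·15}·(+1)^2·(-1)^6 = +1.
|Ram(-770, -2618)| = 4, even; anisotropic at {5, 7, 17, ∞}.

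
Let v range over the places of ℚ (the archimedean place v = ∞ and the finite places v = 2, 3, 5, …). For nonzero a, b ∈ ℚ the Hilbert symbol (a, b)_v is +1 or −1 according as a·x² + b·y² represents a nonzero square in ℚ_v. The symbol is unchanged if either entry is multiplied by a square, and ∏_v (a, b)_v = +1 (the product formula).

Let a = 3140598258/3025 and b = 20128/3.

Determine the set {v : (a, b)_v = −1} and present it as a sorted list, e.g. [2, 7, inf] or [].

Mod squares: a ≡ 2, b ≡ 3774. Check v ∈ {∞, 2, 3, 5, 7, 11, 17, 37}.
v=5: a=5^-2·(≡3), b=5^0·(≡1) mod 5; (3|5)=-1, (1|5)=+1; (−1)^{-2·0·2}·(-1)^0·(+1)^-2 = +1.
v=7: a=7^2·(≡1), b=7^0·(≡1) mod 7; (1|7)=+1, (1|7)=+1; (−1)^{2·0·3}·(+1)^0·(+1)^2 = +1.
v=17: a=17^2·(≡9), b=17^1·(≡15) mod 17; (9|17)=+1, (15|17)=+1; (−1)^{2·1·8}·(+1)^1·(+1)^2 = +1.
v=3: a=3^4·(≡2), b=3^-1·(≡1) mod 3; (2|3)=-1, (1|3)=+1; (−1)^{4·-1·1}·(-1)^-1·(+1)^4 = -1.
v=11: a=11^-2·(≡2), b=11^0·(≡3) mod 11; (2|11)=-1, (3|11)=+1; (−1)^{-2·0·5}·(-1)^0·(+1)^-2 = +1.
v=∞: 2 > 0 and 3774 > 0  ⇒  (a,b)_∞ = +1.
v=37: a=37^2·(≡32), b=37^1·(≡21) mod 37; (32|37)=-1, (21|37)=+1; (−1)^{2·1·18}·(-1)^1·(+1)^2 = -1.
v=2: v_2(a)=1, v_2(b)=5; units ≡ 1, 7 (mod 8); ε·ε+αω+βω = 0·1+1·0+5·0 ≡ 0  ⇒  (a,b)_2 = +1.
|Ram(2, 3774)| = 2, even; anisotropic at {3, 37}.

[3, 37]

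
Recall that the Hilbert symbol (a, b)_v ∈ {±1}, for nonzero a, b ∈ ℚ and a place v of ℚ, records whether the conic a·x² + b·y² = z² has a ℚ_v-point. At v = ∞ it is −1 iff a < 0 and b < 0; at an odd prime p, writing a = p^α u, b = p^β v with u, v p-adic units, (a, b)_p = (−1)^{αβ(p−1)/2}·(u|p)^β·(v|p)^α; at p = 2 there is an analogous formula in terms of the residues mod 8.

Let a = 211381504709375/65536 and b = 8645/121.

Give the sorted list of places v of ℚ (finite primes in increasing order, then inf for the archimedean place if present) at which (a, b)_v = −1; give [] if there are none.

[5, 11]

(a, b) ≡ (935, 8645) mod (ℚ^×)²; places V = {2, 5, 7, 11, 13, 17, 19, ∞}.
(a,b)_19: α=2, u≡7; β=1, v≡8 (mod 19); (7|19)=+1, (8|19)=-1; sign (−1)^0·+1^1·-1^2 = +1.
(a,b)_13: α=2, u≡1; β=1, v≡7 (mod 13); (1|13)=+1, (7|13)=-1; sign (−1)^0·+1^1·-1^2 = +1.
(a,b)_11: α=3, u≡10; β=-2, v≡10 (mod 11); (10|11)=-1, (10|11)=-1; sign (−1)^0·-1^-2·-1^3 = -1.
(a,b)_2: α=-16, β=0; u≡7, v≡5 (mod 8); ε(u)ε(v)=1·0, αω(v)=-16·1, βω(u)=0·0; sum ≡ 0  ⇒  +1.
(a,b)_∞: sgn(935)=+, sgn(8645)=+, so +1.
(a,b)_5: α=5, u≡2; β=1, v≡4 (mod 5); (2|5)=-1, (4|5)=+1; sign (−1)^0·-1^1·+1^5 = -1.
(a,b)_17: α=1, u≡16; β=0, v≡13 (mod 17); (16|17)=+1, (13|17)=+1; sign (−1)^0·+1^0·+1^1 = +1.
(a,b)_7: α=2, u≡4; β=1, v≡5 (mod 7); (4|7)=+1, (5|7)=-1; sign (−1)^0·+1^1·-1^2 = +1.
Ram(935, 8645) = {5, 11}; no ℚ_5-point on the conic.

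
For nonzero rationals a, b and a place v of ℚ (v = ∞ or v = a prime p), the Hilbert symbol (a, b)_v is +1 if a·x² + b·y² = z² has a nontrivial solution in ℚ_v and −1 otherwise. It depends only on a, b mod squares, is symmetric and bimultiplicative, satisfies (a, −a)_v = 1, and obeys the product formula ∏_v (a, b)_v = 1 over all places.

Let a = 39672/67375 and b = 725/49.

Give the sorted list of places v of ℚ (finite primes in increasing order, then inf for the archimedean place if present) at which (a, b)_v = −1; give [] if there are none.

[2, 11, 19, 29]

Mod squares: a ≡ 60610, b ≡ 29. Check v ∈ {∞, 2, 3, 5, 7, 11, 19, 29}.
v=∞: 60610 > 0 and 29 > 0  ⇒  (a,b)_∞ = +1.
v=7: a=7^-2·(≡1), b=7^-2·(≡4) mod 7; (1|7)=+1, (4|7)=+1; (−1)^{-2·-2·3}·(+1)^-2·(+1)^-2 = +1.
v=3: a=3^2·(≡1), b=3^0·(≡2) mod 3; (1|3)=+1, (2|3)=-1; (−1)^{2·0·1}·(+1)^0·(-1)^2 = +1.
v=29: a=29^1·(≡26), b=29^1·(≡23) mod 29; (26|29)=-1, (23|29)=+1; (−1)^{1·1·14}·(-1)^1·(+1)^1 = -1.
v=5: a=5^-3·(≡3), b=5^2·(≡1) mod 5; (3|5)=-1, (1|5)=+1; (−1)^{-3·2·2}·(-1)^2·(+1)^-3 = +1.
v=11: a=11^-1·(≡8), b=11^0·(≡2) mod 11; (8|11)=-1, (2|11)=-1; (−1)^{-1·0·5}·(-1)^0·(-1)^-1 = -1.
v=2: v_2(a)=3, v_2(b)=0; units ≡ 1, 5 (mod 8); ε·ε+αω+βω = 0·0+3·1+0·0 ≡ 1  ⇒  (a,b)_2 = -1.
v=19: a=19^1·(≡17), b=19^0·(≡2) mod 19; (17|19)=+1, (2|19)=-1; (−1)^{1·0·9}·(+1)^0·(-1)^1 = -1.
|Ram(60610, 29)| = 4, even; anisotropic at {2, 11, 19, 29}.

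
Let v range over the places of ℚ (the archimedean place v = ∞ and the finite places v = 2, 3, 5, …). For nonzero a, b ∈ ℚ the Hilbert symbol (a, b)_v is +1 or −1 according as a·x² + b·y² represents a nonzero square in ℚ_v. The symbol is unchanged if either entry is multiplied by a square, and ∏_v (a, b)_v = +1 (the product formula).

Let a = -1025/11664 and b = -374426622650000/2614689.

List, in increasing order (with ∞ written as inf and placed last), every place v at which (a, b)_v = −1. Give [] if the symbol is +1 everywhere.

[2, 29, 31, inf]

(a, b) ≡ (-41, -129559385) mod (ℚ^×)²; places V = {2, 3, 5, 7, 11, 17, 19, 29, 31, 37, 41, ∞}.
(a,b)_∞: sgn(-41)=−, sgn(-129559385)=−, so -1.
(a,b)_41: α=1, u≡9; β=1, v≡16 (mod 41); (9|41)=+1, (16|41)=+1; sign (−1)^0·+1^1·+1^1 = +1.
(a,b)_19: α=0, u≡9; β=1, v≡8 (mod 19); (9|19)=+1, (8|19)=-1; sign (−1)^0·+1^1·-1^0 = +1.
(a,b)_2: α=-4, β=4; u≡7, v≡7 (mod 8); ε(u)ε(v)=1·1, αω(v)=-4·0, βω(u)=4·0; sum ≡ 1  ⇒  -1.
(a,b)_37: α=0, u≡30; β=1, v≡30 (mod 37); (30|37)=+1, (30|37)=+1; sign (−1)^0·+1^1·+1^0 = +1.
(a,b)_17: α=0, u≡6; β=2, v≡12 (mod 17); (6|17)=-1, (12|17)=-1; sign (−1)^0·-1^2·-1^0 = +1.
(a,b)_3: α=-6, u≡1; β=-2, v≡1 (mod 3); (1|3)=+1, (1|3)=+1; sign (−1)^0·+1^-2·+1^-6 = +1.
(a,b)_7: α=0, u≡2; β=-4, v≡6 (mod 7); (2|7)=+1, (6|7)=-1; sign (−1)^0·+1^-4·-1^0 = +1.
(a,b)_5: α=2, u≡1; β=5, v≡3 (mod 5); (1|5)=+1, (3|5)=-1; sign (−1)^0·+1^5·-1^2 = +1.
(a,b)_11: α=0, u≡5; β=-2, v≡5 (mod 11); (5|11)=+1, (5|11)=+1; sign (−1)^0·+1^-2·+1^0 = +1.
(a,b)_31: α=0, u≡23; β=1, v≡23 (mod 31); (23|31)=-1, (23|31)=-1; sign (−1)^0·-1^1·-1^0 = -1.
(a,b)_29: α=0, u≡8; β=1, v≡22 (mod 29); (8|29)=-1, (22|29)=+1; sign (−1)^0·-1^1·+1^0 = -1.
(-41, -129559385 / ℚ) ramifies at {2, 29, 31, ∞}: a division algebra.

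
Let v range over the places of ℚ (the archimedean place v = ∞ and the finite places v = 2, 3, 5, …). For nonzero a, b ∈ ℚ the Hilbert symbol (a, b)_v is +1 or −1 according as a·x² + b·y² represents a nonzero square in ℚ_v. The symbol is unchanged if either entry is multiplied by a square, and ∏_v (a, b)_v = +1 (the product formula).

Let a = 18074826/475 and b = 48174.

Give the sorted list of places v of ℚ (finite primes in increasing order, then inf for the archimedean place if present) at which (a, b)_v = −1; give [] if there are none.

[2, 3, 7, 37]

Mod squares: a ≡ 9614, b ≡ 48174. Check v ∈ {∞, 2, 3, 5, 7, 11, 19, 23, 31, 37}.
v=7: a=7^2·(≡5), b=7^1·(≡1) mod 7; (5|7)=-1, (1|7)=+1; (−1)^{2·1·3}·(-1)^1·(+1)^2 = -1.
v=3: a=3^6·(≡2), b=3^1·(≡2) mod 3; (2|3)=-1, (2|3)=-1; (−1)^{6·1·1}·(-1)^1·(-1)^6 = -1.
v=11: a=11^1·(≡4), b=11^0·(≡5) mod 11; (4|11)=+1, (5|11)=+1; (−1)^{1·0·5}·(+1)^0·(+1)^1 = +1.
v=31: a=31^0·(≡9), b=31^1·(≡4) mod 31; (9|31)=+1, (4|31)=+1; (−1)^{0·1·15}·(+1)^1·(+1)^0 = +1.
v=23: a=23^1·(≡6), b=23^0·(≡12) mod 23; (6|23)=+1, (12|23)=+1; (−1)^{1·0·11}·(+1)^0·(+1)^1 = +1.
v=∞: 9614 > 0 and 48174 > 0  ⇒  (a,b)_∞ = +1.
v=5: a=5^-2·(≡4), b=5^0·(≡4) mod 5; (4|5)=+1, (4|5)=+1; (−1)^{-2·0·2}·(+1)^0·(+1)^-2 = +1.
v=19: a=19^-1·(≡2), b=19^0·(≡9) mod 19; (2|19)=-1, (9|19)=+1; (−1)^{-1·0·9}·(-1)^0·(+1)^-1 = +1.
v=2: v_2(a)=1, v_2(b)=1; units ≡ 7, 7 (mod 8); ε·ε+αω+βω = 1·1+1·0+1·0 ≡ 1  ⇒  (a,b)_2 = -1.
v=37: a=37^0·(≡32), b=37^1·(≡7) mod 37; (32|37)=-1, (7|37)=+1; (−1)^{0·1·18}·(-1)^1·(+1)^0 = -1.
Ram(9614, 48174) = {2, 3, 7, 37}; no ℚ_2-point on the conic.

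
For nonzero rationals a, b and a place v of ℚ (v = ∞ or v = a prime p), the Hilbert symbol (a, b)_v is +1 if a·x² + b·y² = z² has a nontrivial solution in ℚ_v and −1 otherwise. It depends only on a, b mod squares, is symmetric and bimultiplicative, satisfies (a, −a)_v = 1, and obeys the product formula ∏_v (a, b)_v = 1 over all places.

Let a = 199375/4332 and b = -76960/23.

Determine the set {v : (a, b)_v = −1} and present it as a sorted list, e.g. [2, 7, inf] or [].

Mod squares: a ≡ 957, b ≡ -110630. Check v ∈ {∞, 2, 3, 5, 11, 13, 19, 23, 29, 37}.
v=37: a=37^0·(≡31), b=37^1·(≡27) mod 37; (31|37)=-1, (27|37)=+1; (−1)^{0·1·18}·(-1)^1·(+1)^0 = -1.
v=13: a=13^0·(≡11), b=13^1·(≡6) mod 13; (11|13)=-1, (6|13)=-1; (−1)^{0·1·6}·(-1)^1·(-1)^0 = -1.
v=23: a=23^0·(≡10), b=23^-1·(≡21) mod 23; (10|23)=-1, (21|23)=-1; (−1)^{0·-1·11}·(-1)^-1·(-1)^0 = -1.
v=2: v_2(a)=-2, v_2(b)=5; units ≡ 5, 5 (mod 8); ε·ε+αω+βω = 0·0+-2·1+5·1 ≡ 1  ⇒  (a,b)_2 = -1.
v=∞: 957 > 0 and -110630 < 0  ⇒  (a,b)_∞ = +1.
v=5: a=5^4·(≡2), b=5^1·(≡1) mod 5; (2|5)=-1, (1|5)=+1; (−1)^{4·1·2}·(-1)^1·(+1)^4 = -1.
v=19: a=19^-2·(≡7), b=19^0·(≡7) mod 19; (7|19)=+1, (7|19)=+1; (−1)^{-2·0·9}·(+1)^0·(+1)^-2 = +1.
v=3: a=3^-1·(≡1), b=3^0·(≡1) mod 3; (1|3)=+1, (1|3)=+1; (−1)^{-1·0·1}·(+1)^0·(+1)^-1 = +1.
v=29: a=29^1·(≡16), b=29^0·(≡28) mod 29; (16|29)=+1, (28|29)=+1; (−1)^{1·0·14}·(+1)^0·(+1)^1 = +1.
v=11: a=11^1·(≡7), b=11^0·(≡7) mod 11; (7|11)=-1, (7|11)=-1; (−1)^{1·0·5}·(-1)^0·(-1)^1 = -1.
Ram(957, -110630) = {2, 5, 11, 13, 23, 37}; no ℚ_2-point on the conic.

[2, 5, 11, 13, 23, 37]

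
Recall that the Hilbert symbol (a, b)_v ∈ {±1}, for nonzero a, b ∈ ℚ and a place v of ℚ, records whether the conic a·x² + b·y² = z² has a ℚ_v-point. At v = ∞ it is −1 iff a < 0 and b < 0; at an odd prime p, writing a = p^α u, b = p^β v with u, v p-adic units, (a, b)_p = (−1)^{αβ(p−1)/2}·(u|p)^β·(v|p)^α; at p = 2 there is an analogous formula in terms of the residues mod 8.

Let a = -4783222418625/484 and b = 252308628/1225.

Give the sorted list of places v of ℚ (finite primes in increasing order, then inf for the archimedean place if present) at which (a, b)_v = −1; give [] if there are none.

Mod squares: a ≡ -105, b ≡ 7293. Check v ∈ {∞, 2, 3, 5, 7, 11, 13, 17, 31}.
v=3: a=3^9·(≡1), b=3^3·(≡1) mod 3; (1|3)=+1, (1|3)=+1; (−1)^{9·3·1}·(+1)^3·(+1)^9 = -1.
v=∞: -105 < 0 and 7293 > 0  ⇒  (a,b)_∞ = +1.
v=5: a=5^3·(≡4), b=5^-2·(≡2) mod 5; (4|5)=+1, (2|5)=-1; (−1)^{3·-2·2}·(+1)^-2·(-1)^3 = -1.
v=17: a=17^2·(≡10), b=17^1·(≡4) mod 17; (10|17)=-1, (4|17)=+1; (−1)^{2·1·8}·(-1)^1·(+1)^2 = -1.
v=11: a=11^-2·(≡5), b=11^1·(≡9) mod 11; (5|11)=+1, (9|11)=+1; (−1)^{-2·1·5}·(+1)^1·(+1)^-2 = +1.
v=7: a=7^1·(≡3), b=7^-2·(≡3) mod 7; (3|7)=-1, (3|7)=-1; (−1)^{1·-2·3}·(-1)^-2·(-1)^1 = -1.
v=2: v_2(a)=-2, v_2(b)=2; units ≡ 7, 5 (mod 8); ε·ε+αω+βω = 1·0+-2·1+2·0 ≡ 0  ⇒  (a,b)_2 = +1.
v=13: a=13^0·(≡4), b=13^1·(≡2) mod 13; (4|13)=+1, (2|13)=-1; (−1)^{0·1·6}·(+1)^1·(-1)^0 = +1.
v=31: a=31^2·(≡9), b=31^2·(≡18) mod 31; (9|31)=+1, (18|31)=+1; (−1)^{2·2·15}·(+1)^2·(+1)^2 = +1.
(-105, 7293 / ℚ) ramifies at {3, 5, 7, 17}: a division algebra.

[3, 5, 7, 17]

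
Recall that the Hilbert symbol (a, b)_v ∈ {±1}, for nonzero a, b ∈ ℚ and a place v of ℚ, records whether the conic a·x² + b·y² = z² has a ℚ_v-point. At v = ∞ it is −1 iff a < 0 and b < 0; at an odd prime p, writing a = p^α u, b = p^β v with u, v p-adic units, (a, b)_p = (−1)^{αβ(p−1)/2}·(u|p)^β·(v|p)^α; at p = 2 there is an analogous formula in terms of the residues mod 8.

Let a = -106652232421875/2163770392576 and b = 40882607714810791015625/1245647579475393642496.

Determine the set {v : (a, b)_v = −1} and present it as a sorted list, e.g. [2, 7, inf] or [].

Mod squares: a ≡ -35, b ≡ 665. Check v ∈ {∞, 2, 3, 5, 7, 11, 13, 17, 19, 37, 53}.
v=37: a=37^0·(≡19), b=37^-2·(≡16) mod 37; (19|37)=-1, (16|37)=+1; (−1)^{0·-2·18}·(-1)^-2·(+1)^0 = +1.
v=53: a=53^0·(≡26), b=53^-2·(≡11) mod 53; (26|53)=-1, (11|53)=+1; (−1)^{0·-2·26}·(-1)^-2·(+1)^0 = +1.
v=7: a=7^5·(≡4), b=7^9·(≡1) mod 7; (4|7)=+1, (1|7)=+1; (−1)^{5·9·3}·(+1)^9·(+1)^5 = -1.
v=3: a=3^2·(≡1), b=3^0·(≡2) mod 3; (1|3)=+1, (2|3)=-1; (−1)^{2·0·1}·(+1)^0·(-1)^2 = +1.
v=∞: -35 < 0 and 665 > 0  ⇒  (a,b)_∞ = +1.
v=11: a=11^0·(≡3), b=11^2·(≡9) mod 11; (3|11)=+1, (9|11)=+1; (−1)^{0·2·5}·(+1)^2·(+1)^0 = +1.
v=13: a=13^-4·(≡12), b=13^-6·(≡2) mod 13; (12|13)=+1, (2|13)=-1; (−1)^{-4·-6·6}·(+1)^-6·(-1)^-4 = +1.
v=5: a=5^9·(≡2), b=5^13·(≡3) mod 5; (2|5)=-1, (3|5)=-1; (−1)^{9·13·2}·(-1)^13·(-1)^9 = +1.
v=2: v_2(a)=-18, v_2(b)=-26; units ≡ 5, 1 (mod 8); ε·ε+αω+βω = 0·0+-18·0+-26·1 ≡ 0  ⇒  (a,b)_2 = +1.
v=17: a=17^-2·(≡2), b=17^0·(≡8) mod 17; (2|17)=+1, (8|17)=+1; (−1)^{-2·0·8}·(+1)^0·(+1)^-2 = +1.
v=19: a=19^2·(≡14), b=19^3·(≡17) mod 19; (14|19)=-1, (17|19)=+1; (−1)^{2·3·9}·(-1)^3·(+1)^2 = -1.
Ram(-35, 665) = {7, 19}; no ℚ_7-point on the conic.

[7, 19]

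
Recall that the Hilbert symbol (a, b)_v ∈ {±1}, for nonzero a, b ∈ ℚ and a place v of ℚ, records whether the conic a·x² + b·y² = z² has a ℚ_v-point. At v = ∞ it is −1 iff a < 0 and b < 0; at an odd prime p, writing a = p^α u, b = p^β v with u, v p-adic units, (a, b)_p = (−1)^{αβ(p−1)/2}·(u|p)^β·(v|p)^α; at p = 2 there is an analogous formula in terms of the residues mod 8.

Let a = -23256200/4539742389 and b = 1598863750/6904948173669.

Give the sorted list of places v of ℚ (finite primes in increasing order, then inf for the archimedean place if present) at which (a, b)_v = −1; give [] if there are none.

[3, 11]

(a, b) ≡ (-42, 462) mod (ℚ^×)²; places V = {2, 3, 5, 7, 11, 13, 29, 31, ∞}.
(a,b)_29: α=-2, u≡28; β=-2, v≡17 (mod 29); (28|29)=+1, (17|29)=-1; sign (−1)^0·+1^-2·-1^-2 = +1.
(a,b)_3: α=-3, u≡1; β=-5, v≡1 (mod 3); (1|3)=+1, (1|3)=+1; sign (−1)^1·+1^-5·+1^-3 = -1.
(a,b)_31: α=2, u≡5; β=2, v≡18 (mod 31); (5|31)=+1, (18|31)=+1; sign (−1)^0·+1^2·+1^2 = +1.
(a,b)_13: α=-4, u≡3; β=-6, v≡2 (mod 13); (3|13)=+1, (2|13)=-1; sign (−1)^0·+1^-6·-1^-4 = +1.
(a,b)_5: α=2, u≡3; β=4, v≡3 (mod 5); (3|5)=-1, (3|5)=-1; sign (−1)^0·-1^4·-1^2 = +1.
(a,b)_11: α=2, u≡6; β=3, v≡4 (mod 11); (6|11)=-1, (4|11)=+1; sign (−1)^0·-1^3·+1^2 = -1.
(a,b)_∞: sgn(-42)=−, sgn(462)=+, so +1.
(a,b)_7: α=-1, u≡2; β=-1, v≡3 (mod 7); (2|7)=+1, (3|7)=-1; sign (−1)^1·+1^-1·-1^-1 = +1.
(a,b)_2: α=3, β=1; u≡3, v≡7 (mod 8); ε(u)ε(v)=1·1, αω(v)=3·0, βω(u)=1·1; sum ≡ 0  ⇒  +1.
Ram(-42, 462) = {3, 11}; no ℚ_3-point on the conic.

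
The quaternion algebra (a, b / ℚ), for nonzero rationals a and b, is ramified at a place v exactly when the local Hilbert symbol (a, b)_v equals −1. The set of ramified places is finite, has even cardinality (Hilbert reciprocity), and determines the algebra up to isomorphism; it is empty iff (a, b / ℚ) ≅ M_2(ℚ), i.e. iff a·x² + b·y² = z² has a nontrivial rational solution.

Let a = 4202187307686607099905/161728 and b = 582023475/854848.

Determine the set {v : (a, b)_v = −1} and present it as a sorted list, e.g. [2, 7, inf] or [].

Mod squares: a ≡ 923335, b ≡ 10634503. Check v ∈ {∞, 2, 3, 5, 7, 11, 17, 19, 23, 29, 31, 37, 53}.
v=23: a=23^3·(≡19), b=23^0·(≡18) mod 23; (19|23)=-1, (18|23)=+1; (−1)^{3·0·11}·(-1)^0·(+1)^3 = +1.
v=7: a=7^-1·(≡4), b=7^0·(≡5) mod 7; (4|7)=+1, (5|7)=-1; (−1)^{-1·0·3}·(+1)^0·(-1)^-1 = -1.
v=3: a=3^6·(≡1), b=3^4·(≡1) mod 3; (1|3)=+1, (1|3)=+1; (−1)^{6·4·1}·(+1)^4·(+1)^6 = +1.
v=37: a=37^1·(≡14), b=37^-1·(≡12) mod 37; (14|37)=-1, (12|37)=+1; (−1)^{1·-1·18}·(-1)^-1·(+1)^1 = -1.
v=31: a=31^1·(≡19), b=31^0·(≡24) mod 31; (19|31)=+1, (24|31)=-1; (−1)^{1·0·15}·(+1)^0·(-1)^1 = -1.
v=∞: 923335 > 0 and 10634503 > 0  ⇒  (a,b)_∞ = +1.
v=17: a=17^2·(≡7), b=17^1·(≡6) mod 17; (7|17)=-1, (6|17)=-1; (−1)^{2·1·8}·(-1)^1·(-1)^2 = -1.
v=2: v_2(a)=-6, v_2(b)=-6; units ≡ 7, 7 (mod 8); ε·ε+αω+βω = 1·1+-6·0+-6·0 ≡ 1  ⇒  (a,b)_2 = -1.
v=5: a=5^1·(≡2), b=5^2·(≡3) mod 5; (2|5)=-1, (3|5)=-1; (−1)^{1·2·2}·(-1)^2·(-1)^1 = -1.
v=11: a=11^2·(≡10), b=11^1·(≡3) mod 11; (10|11)=-1, (3|11)=+1; (−1)^{2·1·5}·(-1)^1·(+1)^2 = -1.
v=19: a=19^-2·(≡6), b=19^-2·(≡15) mod 19; (6|19)=+1, (15|19)=-1; (−1)^{-2·-2·9}·(+1)^-2·(-1)^-2 = +1.
v=53: a=53^2·(≡5), b=53^1·(≡17) mod 53; (5|53)=-1, (17|53)=+1; (−1)^{2·1·26}·(-1)^1·(+1)^2 = -1.
v=29: a=29^2·(≡23), b=29^1·(≡12) mod 29; (23|29)=+1, (12|29)=-1; (−1)^{2·1·14}·(+1)^1·(-1)^2 = +1.
Ram(923335, 10634503) = {2, 5, 7, 11, 17, 31, 37, 53}; no ℚ_2-point on the conic.

[2, 5, 7, 11, 17, 31, 37, 53]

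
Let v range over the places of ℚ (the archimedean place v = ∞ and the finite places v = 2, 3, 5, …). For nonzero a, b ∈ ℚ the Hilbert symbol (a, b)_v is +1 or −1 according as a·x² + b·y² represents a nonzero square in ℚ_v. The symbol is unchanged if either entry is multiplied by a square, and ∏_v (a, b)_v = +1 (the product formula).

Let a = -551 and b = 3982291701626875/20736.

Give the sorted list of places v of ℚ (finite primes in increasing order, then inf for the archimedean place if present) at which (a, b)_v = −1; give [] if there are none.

(a, b) ≡ (-551, 7351123) mod (ℚ^×)²; places V = {2, 3, 5, 7, 13, 17, 19, 29, 31, 37, ∞}.
(a,b)_19: α=1, u≡9; β=2, v≡11 (mod 19); (9|19)=+1, (11|19)=+1; sign (−1)^0·+1^2·+1^1 = +1.
(a,b)_29: α=1, u≡10; β=1, v≡2 (mod 29); (10|29)=-1, (2|29)=-1; sign (−1)^0·-1^1·-1^1 = +1.
(a,b)_31: α=0, u≡7; β=1, v≡18 (mod 31); (7|31)=+1, (18|31)=+1; sign (−1)^0·+1^1·+1^0 = +1.
(a,b)_17: α=0, u≡10; β=1, v≡10 (mod 17); (10|17)=-1, (10|17)=-1; sign (−1)^0·-1^1·-1^0 = -1.
(a,b)_37: α=0, u≡4; β=1, v≡25 (mod 37); (4|37)=+1, (25|37)=+1; sign (−1)^0·+1^1·+1^0 = +1.
(a,b)_2: α=0, β=-8; u≡1, v≡3 (mod 8); ε(u)ε(v)=0·1, αω(v)=0·1, βω(u)=-8·0; sum ≡ 0  ⇒  +1.
(a,b)_7: α=0, u≡2; β=4, v≡5 (mod 7); (2|7)=+1, (5|7)=-1; sign (−1)^0·+1^4·-1^0 = +1.
(a,b)_∞: sgn(-551)=−, sgn(7351123)=+, so +1.
(a,b)_5: α=0, u≡4; β=4, v≡3 (mod 5); (4|5)=+1, (3|5)=-1; sign (−1)^0·+1^4·-1^0 = +1.
(a,b)_3: α=0, u≡1; β=-4, v≡1 (mod 3); (1|3)=+1, (1|3)=+1; sign (−1)^0·+1^-4·+1^0 = +1.
(a,b)_13: α=0, u≡8; β=1, v≡3 (mod 13); (8|13)=-1, (3|13)=+1; sign (−1)^0·-1^1·+1^0 = -1.
Ram(-551, 7351123) = {13, 17}; no ℚ_13-point on the conic.

[13, 17]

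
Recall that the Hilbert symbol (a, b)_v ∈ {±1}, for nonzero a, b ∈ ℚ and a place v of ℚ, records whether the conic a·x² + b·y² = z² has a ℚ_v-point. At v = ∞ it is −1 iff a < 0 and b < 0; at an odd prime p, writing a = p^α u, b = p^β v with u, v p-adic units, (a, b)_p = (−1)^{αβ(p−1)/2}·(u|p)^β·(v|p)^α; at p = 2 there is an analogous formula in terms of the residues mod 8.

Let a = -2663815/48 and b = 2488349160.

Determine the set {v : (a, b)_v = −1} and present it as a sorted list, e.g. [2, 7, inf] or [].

(a, b) ≡ (-66045, 5610) mod (ℚ^×)²; places V = {2, 3, 5, 7, 11, 17, 37, ∞}.
(a,b)_37: α=1, u≡4; β=2, v≡15 (mod 37); (4|37)=+1, (15|37)=-1; sign (−1)^0·+1^2·-1^1 = -1.
(a,b)_2: α=-4, β=3; u≡3, v≡5 (mod 8); ε(u)ε(v)=1·0, αω(v)=-4·1, βω(u)=3·1; sum ≡ 1  ⇒  -1.
(a,b)_7: α=1, u≡4; β=0, v≡3 (mod 7); (4|7)=+1, (3|7)=-1; sign (−1)^0·+1^0·-1^1 = -1.
(a,b)_5: α=1, u≡4; β=1, v≡2 (mod 5); (4|5)=+1, (2|5)=-1; sign (−1)^0·+1^1·-1^1 = -1.
(a,b)_11: α=2, u≡10; β=1, v≡1 (mod 11); (10|11)=-1, (1|11)=+1; sign (−1)^0·-1^1·+1^2 = -1.
(a,b)_3: α=-1, u≡2; β=5, v≡1 (mod 3); (2|3)=-1, (1|3)=+1; sign (−1)^1·-1^5·+1^-1 = +1.
(a,b)_17: α=1, u≡2; β=1, v≡12 (mod 17); (2|17)=+1, (12|17)=-1; sign (−1)^0·+1^1·-1^1 = -1.
(a,b)_∞: sgn(-66045)=−, sgn(5610)=+, so +1.
(-66045, 5610 / ℚ) ramifies at {2, 5, 7, 11, 17, 37}: a division algebra.

[2, 5, 7, 11, 17, 37]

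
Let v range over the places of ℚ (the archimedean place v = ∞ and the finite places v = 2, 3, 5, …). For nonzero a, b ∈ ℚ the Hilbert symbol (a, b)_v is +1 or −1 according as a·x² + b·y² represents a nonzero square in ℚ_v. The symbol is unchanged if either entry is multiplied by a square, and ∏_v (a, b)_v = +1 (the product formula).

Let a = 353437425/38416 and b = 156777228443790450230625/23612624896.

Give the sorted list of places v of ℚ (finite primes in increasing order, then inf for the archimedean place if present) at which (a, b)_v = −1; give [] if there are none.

Mod squares: a ≡ 19393, b ≡ 139449. Check v ∈ {∞, 2, 3, 5, 7, 11, 23, 41, 43, 47}.
v=7: a=7^-4·(≡6), b=7^-8·(≡2) mod 7; (6|7)=-1, (2|7)=+1; (−1)^{-4·-8·3}·(-1)^-8·(+1)^-4 = +1.
v=43: a=43^1·(≡4), b=43^3·(≡33) mod 43; (4|43)=+1, (33|43)=-1; (−1)^{1·3·21}·(+1)^3·(-1)^1 = +1.
v=11: a=11^1·(≡4), b=11^2·(≡7) mod 11; (4|11)=+1, (7|11)=-1; (−1)^{1·2·5}·(+1)^2·(-1)^1 = -1.
v=47: a=47^0·(≡31), b=47^1·(≡18) mod 47; (31|47)=-1, (18|47)=+1; (−1)^{0·1·23}·(-1)^1·(+1)^0 = -1.
v=3: a=3^6·(≡1), b=3^15·(≡1) mod 3; (1|3)=+1, (1|3)=+1; (−1)^{6·15·1}·(+1)^15·(+1)^6 = +1.
v=2: v_2(a)=-4, v_2(b)=-12; units ≡ 1, 1 (mod 8); ε·ε+αω+βω = 0·0+-4·0+-12·0 ≡ 0  ⇒  (a,b)_2 = +1.
v=5: a=5^2·(≡2), b=5^4·(≡4) mod 5; (2|5)=-1, (4|5)=+1; (−1)^{2·4·2}·(-1)^4·(+1)^2 = +1.
v=∞: 19393 > 0 and 139449 > 0  ⇒  (a,b)_∞ = +1.
v=23: a=23^0·(≡6), b=23^1·(≡19) mod 23; (6|23)=+1, (19|23)=-1; (−1)^{0·1·11}·(+1)^1·(-1)^0 = +1.
v=41: a=41^1·(≡30), b=41^2·(≡32) mod 41; (30|41)=-1, (32|41)=+1; (−1)^{1·2·20}·(-1)^2·(+1)^1 = +1.
Ram(19393, 139449) = {11, 47}; no ℚ_11-point on the conic.

[11, 47]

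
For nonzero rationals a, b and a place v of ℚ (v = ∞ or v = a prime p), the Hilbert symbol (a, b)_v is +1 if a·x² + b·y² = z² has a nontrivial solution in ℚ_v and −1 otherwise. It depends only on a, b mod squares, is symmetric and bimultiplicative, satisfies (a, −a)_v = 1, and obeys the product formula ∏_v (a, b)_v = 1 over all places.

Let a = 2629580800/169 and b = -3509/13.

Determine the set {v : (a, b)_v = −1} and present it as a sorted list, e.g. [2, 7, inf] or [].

[2, 11, 13, 23]

(a, b) ≡ (102718, -377) mod (ℚ^×)²; places V = {2, 5, 7, 11, 13, 23, 29, ∞}.
(a,b)_29: α=1, u≡23; β=1, v≡13 (mod 29); (23|29)=+1, (13|29)=+1; sign (−1)^0·+1^1·+1^1 = +1.
(a,b)_5: α=2, u≡3; β=0, v≡2 (mod 5); (3|5)=-1, (2|5)=-1; sign (−1)^0·-1^0·-1^2 = +1.
(a,b)_∞: sgn(102718)=+, sgn(-377)=−, so +1.
(a,b)_23: α=1, u≡12; β=0, v≡22 (mod 23); (12|23)=+1, (22|23)=-1; sign (−1)^0·+1^0·-1^1 = -1.
(a,b)_11: α=1, u≡2; β=2, v≡2 (mod 11); (2|11)=-1, (2|11)=-1; sign (−1)^0·-1^2·-1^1 = -1.
(a,b)_2: α=11, β=0; u≡7, v≡7 (mod 8); ε(u)ε(v)=1·1, αω(v)=11·0, βω(u)=0·0; sum ≡ 1  ⇒  -1.
(a,b)_7: α=1, u≡2; β=0, v≡2 (mod 7); (2|7)=+1, (2|7)=+1; sign (−1)^0·+1^0·+1^1 = +1.
(a,b)_13: α=-2, u≡2; β=-1, v≡1 (mod 13); (2|13)=-1, (1|13)=+1; sign (−1)^0·-1^-1·+1^-2 = -1.
|Ram(102718, -377)| = 4, even; anisotropic at {2, 11, 13, 23}.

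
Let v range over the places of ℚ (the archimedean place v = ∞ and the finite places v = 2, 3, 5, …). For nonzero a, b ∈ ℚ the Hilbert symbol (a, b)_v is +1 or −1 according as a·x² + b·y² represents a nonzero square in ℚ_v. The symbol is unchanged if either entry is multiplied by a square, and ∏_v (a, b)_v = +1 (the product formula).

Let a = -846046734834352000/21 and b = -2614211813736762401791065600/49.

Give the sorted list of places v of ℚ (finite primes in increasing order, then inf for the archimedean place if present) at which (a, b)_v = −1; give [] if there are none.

[2, 7, 17, 37, 43, inf]

Mod squares: a ≡ -9030, b ≡ -2217854. Check v ∈ {∞, 2, 3, 5, 7, 17, 37, 41, 43}.
v=43: a=43^3·(≡22), b=43^5·(≡34) mod 43; (22|43)=-1, (34|43)=-1; (−1)^{3·5·21}·(-1)^5·(-1)^3 = -1.
v=41: a=41^2·(≡5), b=41^3·(≡27) mod 41; (5|41)=+1, (27|41)=-1; (−1)^{2·3·20}·(+1)^3·(-1)^2 = +1.
v=3: a=3^-1·(≡2), b=3^4·(≡1) mod 3; (2|3)=-1, (1|3)=+1; (−1)^{-1·4·1}·(-1)^4·(+1)^-1 = +1.
v=17: a=17^2·(≡7), b=17^3·(≡4) mod 17; (7|17)=-1, (4|17)=+1; (−1)^{2·3·8}·(-1)^3·(+1)^2 = -1.
v=2: v_2(a)=7, v_2(b)=9; units ≡ 5, 1 (mod 8); ε·ε+αω+βω = 0·0+7·0+9·1 ≡ 1  ⇒  (a,b)_2 = -1.
v=∞: -9030 < 0 and -2217854 < 0  ⇒  (a,b)_∞ = -1.
v=7: a=7^-1·(≡3), b=7^-2·(≡5) mod 7; (3|7)=-1, (5|7)=-1; (−1)^{-1·-2·3}·(-1)^-2·(-1)^-1 = -1.
v=5: a=5^3·(≡4), b=5^2·(≡4) mod 5; (4|5)=+1, (4|5)=+1; (−1)^{3·2·2}·(+1)^2·(+1)^3 = +1.
v=37: a=37^2·(≡6), b=37^3·(≡5) mod 37; (6|37)=-1, (5|37)=-1; (−1)^{2·3·18}·(-1)^3·(-1)^2 = -1.
(-9030, -2217854 / ℚ) ramifies at {2, 7, 17, 37, 43, ∞}: a division algebra.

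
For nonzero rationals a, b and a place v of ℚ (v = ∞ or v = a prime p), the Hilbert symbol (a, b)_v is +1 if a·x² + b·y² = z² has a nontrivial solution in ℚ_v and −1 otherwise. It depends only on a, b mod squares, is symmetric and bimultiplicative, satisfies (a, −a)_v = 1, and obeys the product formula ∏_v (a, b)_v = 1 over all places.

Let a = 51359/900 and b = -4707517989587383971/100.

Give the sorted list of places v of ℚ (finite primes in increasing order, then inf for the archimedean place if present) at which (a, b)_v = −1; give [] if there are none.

Mod squares: a ≡ 51359, b ≡ -182091. Check v ∈ {∞, 2, 3, 5, 7, 11, 13, 23, 29}.
v=5: a=5^-2·(≡4), b=5^-2·(≡1) mod 5; (4|5)=+1, (1|5)=+1; (−1)^{-2·-2·2}·(+1)^-2·(+1)^-2 = +1.
v=11: a=11^1·(≡3), b=11^4·(≡3) mod 11; (3|11)=+1, (3|11)=+1; (−1)^{1·4·5}·(+1)^4·(+1)^1 = +1.
v=23: a=23^1·(≡16), b=23^3·(≡4) mod 23; (16|23)=+1, (4|23)=+1; (−1)^{1·3·11}·(+1)^3·(+1)^1 = -1.
v=7: a=7^1·(≡2), b=7^3·(≡3) mod 7; (2|7)=+1, (3|7)=-1; (−1)^{1·3·3}·(+1)^3·(-1)^1 = +1.
v=2: v_2(a)=-2, v_2(b)=-2; units ≡ 7, 5 (mod 8); ε·ε+αω+βω = 1·0+-2·1+-2·0 ≡ 0  ⇒  (a,b)_2 = +1.
v=3: a=3^-2·(≡2), b=3^5·(≡2) mod 3; (2|3)=-1, (2|3)=-1; (−1)^{-2·5·1}·(-1)^5·(-1)^-2 = -1.
v=13: a=13^0·(≡3), b=13^1·(≡2) mod 13; (3|13)=+1, (2|13)=-1; (−1)^{0·1·6}·(+1)^1·(-1)^0 = +1.
v=29: a=29^1·(≡2), b=29^3·(≡18) mod 29; (2|29)=-1, (18|29)=-1; (−1)^{1·3·14}·(-1)^3·(-1)^1 = +1.
v=∞: 51359 > 0 and -182091 < 0  ⇒  (a,b)_∞ = +1.
|Ram(51359, -182091)| = 2, even; anisotropic at {3, 23}.

[3, 23]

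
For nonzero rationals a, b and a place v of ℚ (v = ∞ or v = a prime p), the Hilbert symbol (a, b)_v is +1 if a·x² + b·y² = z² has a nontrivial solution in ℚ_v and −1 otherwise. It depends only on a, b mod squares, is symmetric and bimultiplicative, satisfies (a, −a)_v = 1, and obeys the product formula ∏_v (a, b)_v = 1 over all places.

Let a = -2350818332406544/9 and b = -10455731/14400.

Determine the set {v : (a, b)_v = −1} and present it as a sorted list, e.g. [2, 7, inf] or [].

(a, b) ≡ (-33649, -299) mod (ℚ^×)²; places V = {2, 3, 5, 7, 11, 13, 17, 19, 23, ∞}.
(a,b)_23: α=3, u≡18; β=1, v≡22 (mod 23); (18|23)=+1, (22|23)=-1; sign (−1)^1·+1^1·-1^3 = +1.
(a,b)_11: α=1, u≡10; β=2, v≡5 (mod 11); (10|11)=-1, (5|11)=+1; sign (−1)^0·-1^2·+1^1 = +1.
(a,b)_5: α=0, u≡4; β=-2, v≡4 (mod 5); (4|5)=+1, (4|5)=+1; sign (−1)^0·+1^-2·+1^0 = +1.
(a,b)_19: α=1, u≡12; β=0, v≡6 (mod 19); (12|19)=-1, (6|19)=+1; sign (−1)^0·-1^0·+1^1 = +1.
(a,b)_∞: sgn(-33649)=−, sgn(-299)=−, so -1.
(a,b)_13: α=4, u≡7; β=1, v≡4 (mod 13); (7|13)=-1, (4|13)=+1; sign (−1)^0·-1^1·+1^4 = -1.
(a,b)_7: α=1, u≡2; β=0, v≡1 (mod 7); (2|7)=+1, (1|7)=+1; sign (−1)^0·+1^0·+1^1 = +1.
(a,b)_3: α=-2, u≡2; β=-2, v≡1 (mod 3); (2|3)=-1, (1|3)=+1; sign (−1)^0·-1^-2·+1^-2 = +1.
(a,b)_17: α=2, u≡7; β=2, v≡14 (mod 17); (7|17)=-1, (14|17)=-1; sign (−1)^0·-1^2·-1^2 = +1.
(a,b)_2: α=4, β=-6; u≡7, v≡5 (mod 8); ε(u)ε(v)=1·0, αω(v)=4·1, βω(u)=-6·0; sum ≡ 0  ⇒  +1.
(-33649, -299 / ℚ) ramifies at {13, ∞}: a division algebra.

[13, inf]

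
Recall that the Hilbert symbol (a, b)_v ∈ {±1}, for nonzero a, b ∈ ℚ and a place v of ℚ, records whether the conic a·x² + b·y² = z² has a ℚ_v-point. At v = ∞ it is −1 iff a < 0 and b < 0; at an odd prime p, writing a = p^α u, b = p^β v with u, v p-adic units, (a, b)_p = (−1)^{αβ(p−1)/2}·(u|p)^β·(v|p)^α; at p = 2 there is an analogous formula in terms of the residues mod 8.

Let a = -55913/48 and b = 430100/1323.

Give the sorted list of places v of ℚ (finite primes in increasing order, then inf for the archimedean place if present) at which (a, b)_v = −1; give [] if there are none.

[11, 13]

(a, b) ≡ (-167739, 12903) mod (ℚ^×)²; places V = {2, 3, 5, 7, 11, 13, 17, 23, ∞}.
(a,b)_23: α=1, u≡15; β=1, v≡2 (mod 23); (15|23)=-1, (2|23)=+1; sign (−1)^1·-1^1·+1^1 = +1.
(a,b)_2: α=-4, β=2; u≡5, v≡7 (mod 8); ε(u)ε(v)=0·1, αω(v)=-4·0, βω(u)=2·1; sum ≡ 0  ⇒  +1.
(a,b)_5: α=0, u≡4; β=2, v≡3 (mod 5); (4|5)=+1, (3|5)=-1; sign (−1)^0·+1^2·-1^0 = +1.
(a,b)_17: α=1, u≡14; β=1, v≡10 (mod 17); (14|17)=-1, (10|17)=-1; sign (−1)^0·-1^1·-1^1 = +1.
(a,b)_13: α=1, u≡6; β=0, v≡6 (mod 13); (6|13)=-1, (6|13)=-1; sign (−1)^0·-1^0·-1^1 = -1.
(a,b)_11: α=1, u≡8; β=1, v≡2 (mod 11); (8|11)=-1, (2|11)=-1; sign (−1)^1·-1^1·-1^1 = -1.
(a,b)_3: α=-1, u≡1; β=-3, v≡2 (mod 3); (1|3)=+1, (2|3)=-1; sign (−1)^1·+1^-3·-1^-1 = +1.
(a,b)_7: α=0, u≡4; β=-2, v≡1 (mod 7); (4|7)=+1, (1|7)=+1; sign (−1)^0·+1^-2·+1^0 = +1.
(a,b)_∞: sgn(-167739)=−, sgn(12903)=+, so +1.
Ram(-167739, 12903) = {11, 13}; no ℚ_11-point on the conic.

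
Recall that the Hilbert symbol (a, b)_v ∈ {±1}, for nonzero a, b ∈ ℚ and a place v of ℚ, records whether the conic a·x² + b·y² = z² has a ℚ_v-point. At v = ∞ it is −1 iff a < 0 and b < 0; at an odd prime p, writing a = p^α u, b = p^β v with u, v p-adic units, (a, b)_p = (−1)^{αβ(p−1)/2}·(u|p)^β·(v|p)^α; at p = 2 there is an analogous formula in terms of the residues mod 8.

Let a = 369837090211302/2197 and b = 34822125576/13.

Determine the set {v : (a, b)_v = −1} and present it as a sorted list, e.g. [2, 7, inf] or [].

[2, 3, 17, 41]

Mod squares: a ≡ 54366, b ≡ 18122. Check v ∈ {∞, 2, 3, 7, 13, 17, 41}.
v=13: a=13^-3·(≡12), b=13^-1·(≡4) mod 13; (12|13)=+1, (4|13)=+1; (−1)^{-3·-1·6}·(+1)^-1·(+1)^-3 = +1.
v=3: a=3^3·(≡2), b=3^2·(≡2) mod 3; (2|3)=-1, (2|3)=-1; (−1)^{3·2·1}·(-1)^2·(-1)^3 = -1.
v=2: v_2(a)=1, v_2(b)=3; units ≡ 7, 5 (mod 8); ε·ε+αω+βω = 1·0+1·1+3·0 ≡ 1  ⇒  (a,b)_2 = -1.
v=17: a=17^5·(≡9), b=17^3·(≡6) mod 17; (9|17)=+1, (6|17)=-1; (−1)^{5·3·8}·(+1)^3·(-1)^5 = -1.
v=7: a=7^6·(≡4), b=7^4·(≡5) mod 7; (4|7)=+1, (5|7)=-1; (−1)^{6·4·3}·(+1)^4·(-1)^6 = +1.
v=∞: 54366 > 0 and 18122 > 0  ⇒  (a,b)_∞ = +1.
v=41: a=41^1·(≡26), b=41^1·(≡4) mod 41; (26|41)=-1, (4|41)=+1; (−1)^{1·1·20}·(-1)^1·(+1)^1 = -1.
(54366, 18122 / ℚ) ramifies at {2, 3, 17, 41}: a division algebra.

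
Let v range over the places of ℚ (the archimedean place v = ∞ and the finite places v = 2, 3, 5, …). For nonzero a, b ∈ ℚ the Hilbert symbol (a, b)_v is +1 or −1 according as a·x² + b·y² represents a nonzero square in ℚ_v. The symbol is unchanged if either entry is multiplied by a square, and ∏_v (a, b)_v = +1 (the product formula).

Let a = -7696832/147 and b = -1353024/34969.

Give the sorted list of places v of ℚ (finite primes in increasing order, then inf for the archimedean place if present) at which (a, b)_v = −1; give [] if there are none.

[2, inf]

Mod squares: a ≡ -429, b ≡ -29. Check v ∈ {∞, 2, 3, 7, 11, 13, 17, 29}.
v=3: a=3^-1·(≡1), b=3^6·(≡1) mod 3; (1|3)=+1, (1|3)=+1; (−1)^{-1·6·1}·(+1)^6·(+1)^-1 = +1.
v=13: a=13^1·(≡2), b=13^0·(≡10) mod 13; (2|13)=-1, (10|13)=+1; (−1)^{1·0·6}·(-1)^0·(+1)^1 = +1.
v=2: v_2(a)=6, v_2(b)=6; units ≡ 3, 3 (mod 8); ε·ε+αω+βω = 1·1+6·1+6·1 ≡ 1  ⇒  (a,b)_2 = -1.
v=17: a=17^0·(≡8), b=17^-2·(≡3) mod 17; (8|17)=+1, (3|17)=-1; (−1)^{0·-2·8}·(+1)^-2·(-1)^0 = +1.
v=11: a=11^1·(≡5), b=11^-2·(≡3) mod 11; (5|11)=+1, (3|11)=+1; (−1)^{1·-2·5}·(+1)^-2·(+1)^1 = +1.
v=7: a=7^-2·(≡6), b=7^0·(≡5) mod 7; (6|7)=-1, (5|7)=-1; (−1)^{-2·0·3}·(-1)^0·(-1)^-2 = +1.
v=29: a=29^2·(≡6), b=29^1·(≡28) mod 29; (6|29)=+1, (28|29)=+1; (−1)^{2·1·14}·(+1)^1·(+1)^2 = +1.
v=∞: -429 < 0 and -29 < 0  ⇒  (a,b)_∞ = -1.
(-429, -29 / ℚ) ramifies at {2, ∞}: a division algebra.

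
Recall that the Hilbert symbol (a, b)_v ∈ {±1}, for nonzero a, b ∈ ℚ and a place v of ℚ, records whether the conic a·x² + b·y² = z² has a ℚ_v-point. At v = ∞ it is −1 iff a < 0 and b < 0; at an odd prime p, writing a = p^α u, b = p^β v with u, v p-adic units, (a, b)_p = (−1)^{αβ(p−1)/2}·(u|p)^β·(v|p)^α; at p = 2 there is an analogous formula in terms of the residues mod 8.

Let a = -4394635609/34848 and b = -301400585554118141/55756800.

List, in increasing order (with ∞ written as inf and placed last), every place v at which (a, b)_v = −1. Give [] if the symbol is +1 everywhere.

Mod squares: a ≡ -1061378, b ≡ -442. Check v ∈ {∞, 2, 3, 5, 7, 11, 13, 17, 19, 31, 53}.
v=∞: -1061378 < 0 and -442 < 0  ⇒  (a,b)_∞ = -1.
v=53: a=53^1·(≡51), b=53^2·(≡3) mod 53; (51|53)=-1, (3|53)=-1; (−1)^{1·2·26}·(-1)^2·(-1)^1 = -1.
v=17: a=17^1·(≡5), b=17^1·(≡16) mod 17; (5|17)=-1, (16|17)=+1; (−1)^{1·1·8}·(-1)^1·(+1)^1 = -1.
v=7: a=7^2·(≡1), b=7^2·(≡6) mod 7; (1|7)=+1, (6|7)=-1; (−1)^{2·2·3}·(+1)^2·(-1)^2 = +1.
v=5: a=5^0·(≡2), b=5^-2·(≡2) mod 5; (2|5)=-1, (2|5)=-1; (−1)^{0·-2·2}·(-1)^-2·(-1)^0 = +1.
v=2: v_2(a)=-5, v_2(b)=-11; units ≡ 7, 3 (mod 8); ε·ε+αω+βω = 1·1+-5·1+-11·0 ≡ 0  ⇒  (a,b)_2 = +1.
v=31: a=31^1·(≡24), b=31^2·(≡27) mod 31; (24|31)=-1, (27|31)=-1; (−1)^{1·2·15}·(-1)^2·(-1)^1 = -1.
v=11: a=11^-2·(≡5), b=11^-2·(≡3) mod 11; (5|11)=+1, (3|11)=+1; (−1)^{-2·-2·5}·(+1)^-2·(+1)^-2 = +1.
v=13: a=13^2·(≡6), b=13^5·(≡11) mod 13; (6|13)=-1, (11|13)=-1; (−1)^{2·5·6}·(-1)^5·(-1)^2 = -1.
v=3: a=3^-2·(≡1), b=3^-2·(≡2) mod 3; (1|3)=+1, (2|3)=-1; (−1)^{-2·-2·1}·(+1)^-2·(-1)^-2 = +1.
v=19: a=19^1·(≡11), b=19^2·(≡12) mod 19; (11|19)=+1, (12|19)=-1; (−1)^{1·2·9}·(+1)^2·(-1)^1 = -1.
Ram(-1061378, -442) = {13, 17, 19, 31, 53, ∞}; no ℚ_13-point on the conic.

[13, 17, 19, 31, 53, inf]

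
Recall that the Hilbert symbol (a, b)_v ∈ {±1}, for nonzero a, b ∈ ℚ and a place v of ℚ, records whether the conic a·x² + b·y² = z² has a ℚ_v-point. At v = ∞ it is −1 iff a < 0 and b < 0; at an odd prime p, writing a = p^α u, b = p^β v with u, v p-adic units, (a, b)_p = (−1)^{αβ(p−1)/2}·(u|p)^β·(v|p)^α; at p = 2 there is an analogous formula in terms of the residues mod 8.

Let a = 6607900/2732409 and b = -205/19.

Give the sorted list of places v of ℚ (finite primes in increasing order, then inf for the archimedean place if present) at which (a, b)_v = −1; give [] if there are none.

[23, 41]

(a, b) ≡ (391, -3895) mod (ℚ^×)²; places V = {2, 3, 5, 13, 17, 19, 23, 29, 41, ∞}.
(a,b)_2: α=2, β=0; u≡7, v≡1 (mod 8); ε(u)ε(v)=1·0, αω(v)=2·0, βω(u)=0·0; sum ≡ 0  ⇒  +1.
(a,b)_29: α=-2, u≡18; β=0, v≡6 (mod 29); (18|29)=-1, (6|29)=+1; sign (−1)^0·-1^0·+1^-2 = +1.
(a,b)_3: α=-2, u≡1; β=0, v≡2 (mod 3); (1|3)=+1, (2|3)=-1; sign (−1)^0·+1^0·-1^-2 = +1.
(a,b)_41: α=0, u≡27; β=1, v≡17 (mod 41); (27|41)=-1, (17|41)=-1; sign (−1)^0·-1^1·-1^0 = -1.
(a,b)_5: α=2, u≡4; β=1, v≡1 (mod 5); (4|5)=+1, (1|5)=+1; sign (−1)^0·+1^1·+1^2 = +1.
(a,b)_17: α=1, u≡5; β=0, v≡8 (mod 17); (5|17)=-1, (8|17)=+1; sign (−1)^0·-1^0·+1^1 = +1.
(a,b)_13: α=2, u≡12; β=0, v≡7 (mod 13); (12|13)=+1, (7|13)=-1; sign (−1)^0·+1^0·-1^2 = +1.
(a,b)_∞: sgn(391)=+, sgn(-3895)=−, so +1.
(a,b)_19: α=-2, u≡6; β=-1, v≡4 (mod 19); (6|19)=+1, (4|19)=+1; sign (−1)^0·+1^-1·+1^-2 = +1.
(a,b)_23: α=1, u≡11; β=0, v≡11 (mod 23); (11|23)=-1, (11|23)=-1; sign (−1)^0·-1^0·-1^1 = -1.
|Ram(391, -3895)| = 2, even; anisotropic at {23, 41}.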